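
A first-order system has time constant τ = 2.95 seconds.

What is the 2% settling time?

For first-order system, 2% settling time ≈ 4τ = 4 × 2.95 = 11.8 s.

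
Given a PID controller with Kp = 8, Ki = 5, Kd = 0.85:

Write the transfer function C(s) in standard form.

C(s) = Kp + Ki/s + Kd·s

Substituting values: C(s) = 8 + 5/s + 0.85s = (0.85s² + 8s + 5)/s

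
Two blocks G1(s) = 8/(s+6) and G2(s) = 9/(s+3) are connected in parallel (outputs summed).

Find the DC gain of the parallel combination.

Parallel: G_eq = G1 + G2. DC gain = G1(0) + G2(0) = 8/6 + 9/3 = 1.3333 + 3 = 4.3333.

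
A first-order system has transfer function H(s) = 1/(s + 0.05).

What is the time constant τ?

For H(s) = 1/(s + 1/τ), the pole is at -1/τ = -0.05, so τ = 1/0.05 = 20 s.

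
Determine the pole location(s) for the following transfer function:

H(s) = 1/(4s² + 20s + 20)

Discriminant = 20² - 4×4×20 = 400 - 320 = 80 > 0, so two distinct real poles. Using quadratic formula: s = (-20 ± √80)/(2×4) = (-20 ± √80)/8, with √80 ≈ 8.9443. s₁ ≈ -1.3820, s₂ ≈ -3.6180. Poles: s₁ = -1.3820, s₂ = -3.6180.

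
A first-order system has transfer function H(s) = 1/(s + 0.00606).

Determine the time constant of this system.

For H(s) = 1/(s + 1/τ), the pole is at -1/τ = -0.00606, so τ = 1/0.00606 = 165 s.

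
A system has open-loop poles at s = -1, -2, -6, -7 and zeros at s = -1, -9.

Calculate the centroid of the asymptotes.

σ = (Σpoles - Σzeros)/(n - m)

σ = (Σpoles - Σzeros)/(n - m) = (-16 - (-10))/(4 - 2) = -6/2 = -3.0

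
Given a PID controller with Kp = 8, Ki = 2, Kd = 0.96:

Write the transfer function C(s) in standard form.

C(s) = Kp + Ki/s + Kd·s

Substituting values: C(s) = 8 + 2/s + 0.96s = (0.96s² + 8s + 2)/s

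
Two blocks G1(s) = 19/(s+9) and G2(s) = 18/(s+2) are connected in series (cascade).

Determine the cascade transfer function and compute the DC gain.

Series: multiply transfer functions. G_eq = 19/(s+9) × 18/(s+2) = 342/((s+9)(s+2)). DC gain = 342/(9×2) = 19.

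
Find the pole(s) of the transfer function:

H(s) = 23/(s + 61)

Pole is where denominator = 0: s + 61 = 0, so s = -61.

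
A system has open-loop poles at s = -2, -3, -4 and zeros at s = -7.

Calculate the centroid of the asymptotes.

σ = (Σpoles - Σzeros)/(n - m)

σ = (Σpoles - Σzeros)/(n - m) = (-9 - (-7))/(3 - 1) = -2/2 = -1.0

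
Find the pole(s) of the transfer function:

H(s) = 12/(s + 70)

Pole is where denominator = 0: s + 70 = 0, so s = -70.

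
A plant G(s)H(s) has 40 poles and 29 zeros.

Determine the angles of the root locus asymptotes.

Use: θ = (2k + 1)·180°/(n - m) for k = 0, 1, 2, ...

n - m = 40 - 29 = 11. Angles: θk = (2k + 1)·180°/11 = 16.36°, 49.09°, 81.82°, 114.55°, 147.27°, 180°, 212.73°, 245.45°, 278.18°, 310.91°, 343.64°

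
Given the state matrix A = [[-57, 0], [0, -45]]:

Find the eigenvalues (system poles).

For diagonal matrix, eigenvalues are diagonal entries: λ₁ = -57, λ₂ = -45.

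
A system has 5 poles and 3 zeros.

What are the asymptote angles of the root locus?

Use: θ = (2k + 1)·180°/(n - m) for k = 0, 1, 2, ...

n - m = 5 - 3 = 2. Angles: θk = (2k + 1)·180°/2 = 90°, 270°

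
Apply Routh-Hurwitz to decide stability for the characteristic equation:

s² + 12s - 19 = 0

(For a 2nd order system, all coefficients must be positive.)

Coefficients: 1, 12, -19. c=-19 not positive, so system is unstable.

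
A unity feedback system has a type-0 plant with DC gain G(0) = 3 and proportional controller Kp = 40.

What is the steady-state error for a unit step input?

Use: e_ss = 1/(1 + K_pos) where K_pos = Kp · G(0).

K_pos = Kp · G(0) = 40 × 3 = 120. e_ss = 1/(1 + 120) = 0.0083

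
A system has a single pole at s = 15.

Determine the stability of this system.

Pole at s = 15 is in the right half-plane. Unstable.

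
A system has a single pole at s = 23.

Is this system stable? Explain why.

Pole at s = 23 is in the right half-plane. Unstable.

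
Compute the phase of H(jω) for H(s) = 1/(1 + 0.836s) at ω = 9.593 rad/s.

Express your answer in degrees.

Phase = -arctan(ωτ) = -arctan(9.593 × 0.836) = -82.9°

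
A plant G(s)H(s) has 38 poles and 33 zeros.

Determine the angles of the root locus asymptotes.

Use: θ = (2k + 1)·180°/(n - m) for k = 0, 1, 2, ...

n - m = 38 - 33 = 5. Angles: θk = (2k + 1)·180°/5 = 36°, 108°, 180°, 252°, 324°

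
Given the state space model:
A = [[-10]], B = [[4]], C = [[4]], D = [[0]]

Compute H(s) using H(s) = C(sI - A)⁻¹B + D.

(sI - A)⁻¹ = 1/(s + 10). H(s) = 4 × 4/(s + 10) + 0 = 16/(s + 10).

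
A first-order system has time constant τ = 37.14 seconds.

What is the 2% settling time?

For first-order system, 2% settling time ≈ 4τ = 4 × 37.14 = 148.56 s.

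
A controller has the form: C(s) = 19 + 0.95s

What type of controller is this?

This is a Proportional-Derivative (PD) controller.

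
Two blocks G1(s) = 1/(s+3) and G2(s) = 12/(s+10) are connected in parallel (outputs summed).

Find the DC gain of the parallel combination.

Parallel: G_eq = G1 + G2. DC gain = G1(0) + G2(0) = 1/3 + 12/10 = 0.3333 + 1.2 = 1.5333.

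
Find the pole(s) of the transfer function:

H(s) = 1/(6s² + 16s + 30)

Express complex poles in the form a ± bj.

Discriminant = 16² - 4×6×30 = 256 - 720 = -464 < 0, so the poles are a complex conjugate pair s = (-16 ± j√464)/(2×6). Real part = -16/(2×6) = -16/12 ≈ -1.3333; imaginary part = ±√464/(2×6) ≈ 1.7951. Poles: s = -1.3333 ± 1.7951j.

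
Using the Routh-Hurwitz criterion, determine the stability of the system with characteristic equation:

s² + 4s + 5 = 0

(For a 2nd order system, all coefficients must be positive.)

Coefficients: 1, 4, 5. All positive, so system is stable.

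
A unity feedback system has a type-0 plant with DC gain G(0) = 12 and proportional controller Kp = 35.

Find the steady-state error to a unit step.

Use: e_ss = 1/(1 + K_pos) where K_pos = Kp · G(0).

K_pos = Kp · G(0) = 35 × 12 = 420. e_ss = 1/(1 + 420) = 0.0024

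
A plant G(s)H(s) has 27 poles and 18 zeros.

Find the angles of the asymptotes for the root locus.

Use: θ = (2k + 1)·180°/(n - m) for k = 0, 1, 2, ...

n - m = 27 - 18 = 9. Angles: θk = (2k + 1)·180°/9 = 20°, 60°, 100°, 140°, 180°, 220°, 260°, 300°, 340°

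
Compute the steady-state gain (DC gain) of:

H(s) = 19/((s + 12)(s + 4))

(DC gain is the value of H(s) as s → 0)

DC gain = H(0) = 19/(12 × 4) = 19/48 = 0.3958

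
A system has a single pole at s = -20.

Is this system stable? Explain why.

Pole at s = -20 is in the left half-plane. Stable.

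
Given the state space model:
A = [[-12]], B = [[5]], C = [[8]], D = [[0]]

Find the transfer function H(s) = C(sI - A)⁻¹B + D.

(sI - A)⁻¹ = 1/(s + 12). H(s) = 8 × 5/(s + 12) + 0 = 40/(s + 12).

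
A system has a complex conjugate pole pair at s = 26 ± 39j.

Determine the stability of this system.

Real part of poles is 26 (> 0, right half-plane). Unstable.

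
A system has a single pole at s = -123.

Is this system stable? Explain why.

Pole at s = -123 is in the left half-plane. Stable.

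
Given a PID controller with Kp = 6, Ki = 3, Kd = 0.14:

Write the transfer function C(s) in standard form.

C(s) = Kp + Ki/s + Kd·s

Substituting values: C(s) = 6 + 3/s + 0.14s = (0.14s² + 6s + 3)/s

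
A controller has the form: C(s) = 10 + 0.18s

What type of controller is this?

This is a Proportional-Derivative (PD) controller.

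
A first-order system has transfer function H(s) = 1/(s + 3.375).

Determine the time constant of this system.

For H(s) = 1/(s + 1/τ), the pole is at -1/τ = -3.375, so τ = 1/3.375 = 0.2963 s.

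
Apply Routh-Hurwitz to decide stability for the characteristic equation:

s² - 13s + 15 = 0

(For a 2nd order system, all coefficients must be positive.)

Coefficients: 1, -13, 15. b=-13 not positive, so system is unstable.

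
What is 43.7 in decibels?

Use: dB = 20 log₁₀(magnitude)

dB = 20 log₁₀(43.7) = 32.8 dB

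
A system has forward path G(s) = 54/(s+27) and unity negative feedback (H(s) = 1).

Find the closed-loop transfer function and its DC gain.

T(s) = G/(1+GH) = [54/(s+27)] / [1 + 54/(s+27)] = 54/(s+27+54) = 54/(s+81). DC gain = 54/81 = 0.6667.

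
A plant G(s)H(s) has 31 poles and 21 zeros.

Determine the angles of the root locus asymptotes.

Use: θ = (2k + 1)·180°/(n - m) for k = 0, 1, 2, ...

n - m = 31 - 21 = 10. Angles: θk = (2k + 1)·180°/10 = 18°, 54°, 90°, 126°, 162°, 198°, 234°, 270°, 306°, 342°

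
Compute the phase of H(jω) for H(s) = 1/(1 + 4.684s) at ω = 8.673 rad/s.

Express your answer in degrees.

Phase = -arctan(ωτ) = -arctan(8.673 × 4.684) = -88.6°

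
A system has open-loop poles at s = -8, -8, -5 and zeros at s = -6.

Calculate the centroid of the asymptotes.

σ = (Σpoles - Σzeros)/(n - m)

σ = (Σpoles - Σzeros)/(n - m) = (-21 - (-6))/(3 - 1) = -15/2 = -7.5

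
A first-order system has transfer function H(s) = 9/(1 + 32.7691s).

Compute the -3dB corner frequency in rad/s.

Corner frequency = 1/τ = 1/32.7691 = 0.031 rad/s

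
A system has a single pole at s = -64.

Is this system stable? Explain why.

Pole at s = -64 is in the left half-plane. Stable.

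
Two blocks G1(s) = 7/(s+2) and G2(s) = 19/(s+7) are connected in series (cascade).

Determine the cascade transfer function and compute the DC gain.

Series: multiply transfer functions. G_eq = 7/(s+2) × 19/(s+7) = 133/((s+2)(s+7)). DC gain = 133/(2×7) = 9.5.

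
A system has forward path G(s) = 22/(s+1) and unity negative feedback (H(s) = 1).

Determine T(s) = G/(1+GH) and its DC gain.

T(s) = G/(1+GH) = [22/(s+1)] / [1 + 22/(s+1)] = 22/(s+1+22) = 22/(s+23). DC gain = 22/23 = 0.9565.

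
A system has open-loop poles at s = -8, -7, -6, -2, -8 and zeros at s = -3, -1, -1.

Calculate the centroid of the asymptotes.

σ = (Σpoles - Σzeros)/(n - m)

σ = (Σpoles - Σzeros)/(n - m) = (-31 - (-5))/(5 - 3) = -26/2 = -13.0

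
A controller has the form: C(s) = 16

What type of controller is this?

This is a Proportional (P) controller.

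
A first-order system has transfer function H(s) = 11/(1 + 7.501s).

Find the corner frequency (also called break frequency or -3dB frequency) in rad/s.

Corner frequency = 1/τ = 1/7.501 = 0.133 rad/s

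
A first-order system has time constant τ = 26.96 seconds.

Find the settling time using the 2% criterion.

For first-order system, 2% settling time ≈ 4τ = 4 × 26.96 = 107.84 s.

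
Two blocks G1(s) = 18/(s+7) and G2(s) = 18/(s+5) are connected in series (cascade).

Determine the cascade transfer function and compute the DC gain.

Series: multiply transfer functions. G_eq = 18/(s+7) × 18/(s+5) = 324/((s+7)(s+5)). DC gain = 324/(7×5) = 9.2571.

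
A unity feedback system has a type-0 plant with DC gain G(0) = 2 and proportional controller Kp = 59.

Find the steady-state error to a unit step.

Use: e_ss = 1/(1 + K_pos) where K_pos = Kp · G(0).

K_pos = Kp · G(0) = 59 × 2 = 118. e_ss = 1/(1 + 118) = 0.0084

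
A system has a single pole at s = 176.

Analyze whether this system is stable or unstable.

Pole at s = 176 is in the right half-plane. Unstable.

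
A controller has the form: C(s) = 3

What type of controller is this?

This is a Proportional (P) controller.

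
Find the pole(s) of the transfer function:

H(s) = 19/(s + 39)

Pole is where denominator = 0: s + 39 = 0, so s = -39.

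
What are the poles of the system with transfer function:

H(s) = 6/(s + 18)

Pole is where denominator = 0: s + 18 = 0, so s = -18.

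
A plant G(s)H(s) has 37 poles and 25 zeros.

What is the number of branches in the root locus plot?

Root locus has n branches where n = number of poles = 37.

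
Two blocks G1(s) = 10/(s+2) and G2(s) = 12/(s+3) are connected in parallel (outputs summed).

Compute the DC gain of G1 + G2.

Parallel: G_eq = G1 + G2. DC gain = G1(0) + G2(0) = 10/2 + 12/3 = 5 + 4 = 9.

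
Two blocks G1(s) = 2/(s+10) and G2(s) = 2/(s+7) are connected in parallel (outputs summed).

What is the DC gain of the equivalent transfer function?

Parallel: G_eq = G1 + G2. DC gain = G1(0) + G2(0) = 2/10 + 2/7 = 0.2 + 0.2857 = 0.4857.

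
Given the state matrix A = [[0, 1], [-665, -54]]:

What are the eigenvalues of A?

det(A - λI) = λ² - (-54)λ + 665 = (λ - (-19))(λ - (-35)). Eigenvalues: -19, -35.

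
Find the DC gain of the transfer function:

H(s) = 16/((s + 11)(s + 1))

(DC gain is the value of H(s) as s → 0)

DC gain = H(0) = 16/(11 × 1) = 16/11 = 1.4545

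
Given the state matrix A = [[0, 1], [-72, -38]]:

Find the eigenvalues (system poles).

det(A - λI) = λ² - (-38)λ + 72 = (λ - (-36))(λ - (-2)). Eigenvalues: -36, -2.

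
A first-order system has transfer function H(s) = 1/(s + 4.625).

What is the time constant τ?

For H(s) = 1/(s + 1/τ), the pole is at -1/τ = -4.625, so τ = 1/4.625 = 0.2162 s.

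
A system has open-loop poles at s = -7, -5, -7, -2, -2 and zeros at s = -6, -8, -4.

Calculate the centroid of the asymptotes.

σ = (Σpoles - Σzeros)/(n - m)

σ = (Σpoles - Σzeros)/(n - m) = (-23 - (-18))/(5 - 3) = -5/2 = -2.5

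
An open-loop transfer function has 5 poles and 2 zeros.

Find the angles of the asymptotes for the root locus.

n - m = 5 - 2 = 3. Angles: θk = (2k + 1)·180°/3 = 60°, 180°, 300°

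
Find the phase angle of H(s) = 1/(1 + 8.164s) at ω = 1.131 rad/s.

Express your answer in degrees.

Phase = -arctan(ωτ) = -arctan(1.131 × 8.164) = -83.8°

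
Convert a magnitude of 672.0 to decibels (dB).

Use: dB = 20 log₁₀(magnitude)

dB = 20 log₁₀(672.0) = 56.5 dB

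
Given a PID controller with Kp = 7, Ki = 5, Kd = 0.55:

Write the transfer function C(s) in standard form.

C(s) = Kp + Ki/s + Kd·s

Substituting values: C(s) = 7 + 5/s + 0.55s = (0.55s² + 7s + 5)/s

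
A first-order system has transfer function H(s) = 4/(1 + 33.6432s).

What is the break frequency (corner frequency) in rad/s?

Corner frequency = 1/τ = 1/33.6432 = 0.03 rad/s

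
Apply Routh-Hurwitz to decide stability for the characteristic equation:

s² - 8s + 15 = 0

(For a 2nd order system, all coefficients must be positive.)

Coefficients: 1, -8, 15. b=-8 not positive, so system is unstable.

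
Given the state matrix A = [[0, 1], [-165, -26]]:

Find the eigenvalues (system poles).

det(A - λI) = λ² - (-26)λ + 165 = (λ - (-15))(λ - (-11)). Eigenvalues: -15, -11.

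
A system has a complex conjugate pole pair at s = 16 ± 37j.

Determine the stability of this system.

Real part of poles is 16 (> 0, right half-plane). Unstable.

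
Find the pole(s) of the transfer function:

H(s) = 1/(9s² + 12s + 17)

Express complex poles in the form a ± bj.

Discriminant = 12² - 4×9×17 = 144 - 612 = -468 < 0, so the poles are a complex conjugate pair s = (-12 ± j√468)/(2×9). Real part = -12/(2×9) = -12/18 ≈ -0.6667; imaginary part = ±√468/(2×9) ≈ 1.2019. Poles: s = -0.6667 ± 1.2019j.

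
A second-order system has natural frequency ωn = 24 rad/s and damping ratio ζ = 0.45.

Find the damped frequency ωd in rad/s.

ωd = ωn√(1 - ζ²) = 24√(1 - 0.45²) = 21.43 rad/s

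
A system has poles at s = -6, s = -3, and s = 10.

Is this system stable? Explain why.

Pole(s) at s = 10 are not in the left half-plane. System is unstable.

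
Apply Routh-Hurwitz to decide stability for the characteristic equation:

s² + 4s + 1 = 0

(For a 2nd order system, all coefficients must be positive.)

Coefficients: 1, 4, 1. All positive, so system is stable.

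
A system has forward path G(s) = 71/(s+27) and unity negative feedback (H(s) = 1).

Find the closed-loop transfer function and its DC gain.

T(s) = G/(1+GH) = [71/(s+27)] / [1 + 71/(s+27)] = 71/(s+27+71) = 71/(s+98). DC gain = 71/98 = 0.7245.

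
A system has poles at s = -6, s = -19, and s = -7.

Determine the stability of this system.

All poles are in the left half-plane. System is stable.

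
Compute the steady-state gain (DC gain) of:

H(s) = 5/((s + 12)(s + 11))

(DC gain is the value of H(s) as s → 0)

DC gain = H(0) = 5/(12 × 11) = 5/132 = 0.0379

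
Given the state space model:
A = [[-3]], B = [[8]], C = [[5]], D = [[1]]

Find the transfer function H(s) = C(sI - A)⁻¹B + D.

(sI - A)⁻¹ = 1/(s + 3). H(s) = 5×8/(s + 3) + 1 = (s + 43)/(s + 3).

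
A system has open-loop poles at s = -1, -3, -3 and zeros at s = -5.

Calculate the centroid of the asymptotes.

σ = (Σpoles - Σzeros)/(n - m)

σ = (Σpoles - Σzeros)/(n - m) = (-7 - (-5))/(3 - 1) = -2/2 = -1.0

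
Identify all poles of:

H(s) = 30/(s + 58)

Pole is where denominator = 0: s + 58 = 0, so s = -58.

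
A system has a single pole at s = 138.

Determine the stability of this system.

Pole at s = 138 is in the right half-plane. Unstable.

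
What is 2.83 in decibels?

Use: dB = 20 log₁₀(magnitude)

dB = 20 log₁₀(2.83) = 9.0 dB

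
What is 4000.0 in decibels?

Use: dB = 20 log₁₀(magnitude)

dB = 20 log₁₀(4000.0) = 72.0 dB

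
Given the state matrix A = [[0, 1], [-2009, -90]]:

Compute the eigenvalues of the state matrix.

det(A - λI) = λ² - (-90)λ + 2009 = (λ - (-49))(λ - (-41)). Eigenvalues: -49, -41.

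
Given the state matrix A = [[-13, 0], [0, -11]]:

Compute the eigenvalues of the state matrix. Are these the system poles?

For diagonal matrix, eigenvalues are diagonal entries: λ₁ = -13, λ₂ = -11. Eigenvalues of A = system poles.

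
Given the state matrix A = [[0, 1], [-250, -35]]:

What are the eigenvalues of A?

det(A - λI) = λ² - (-35)λ + 250 = (λ - (-25))(λ - (-10)). Eigenvalues: -25, -10.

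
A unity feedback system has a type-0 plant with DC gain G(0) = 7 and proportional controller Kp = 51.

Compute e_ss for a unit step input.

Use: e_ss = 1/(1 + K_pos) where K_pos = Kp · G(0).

K_pos = Kp · G(0) = 51 × 7 = 357. e_ss = 1/(1 + 357) = 0.0028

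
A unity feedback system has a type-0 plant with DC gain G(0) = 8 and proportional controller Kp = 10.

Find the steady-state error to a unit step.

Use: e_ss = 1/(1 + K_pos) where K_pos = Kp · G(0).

K_pos = Kp · G(0) = 10 × 8 = 80. e_ss = 1/(1 + 80) = 0.0123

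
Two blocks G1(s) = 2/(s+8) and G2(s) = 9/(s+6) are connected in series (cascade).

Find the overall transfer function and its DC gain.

Series: multiply transfer functions. G_eq = 2/(s+8) × 9/(s+6) = 18/((s+8)(s+6)). DC gain = 18/(8×6) = 0.375.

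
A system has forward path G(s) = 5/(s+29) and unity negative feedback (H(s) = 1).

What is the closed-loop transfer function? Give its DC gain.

T(s) = G/(1+GH) = [5/(s+29)] / [1 + 5/(s+29)] = 5/(s+29+5) = 5/(s+34). DC gain = 5/34 = 0.1471.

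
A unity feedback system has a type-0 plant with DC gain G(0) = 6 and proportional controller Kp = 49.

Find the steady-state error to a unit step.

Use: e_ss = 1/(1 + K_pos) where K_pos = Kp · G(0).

K_pos = Kp · G(0) = 49 × 6 = 294. e_ss = 1/(1 + 294) = 0.0034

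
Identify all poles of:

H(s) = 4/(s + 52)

Pole is where denominator = 0: s + 52 = 0, so s = -52.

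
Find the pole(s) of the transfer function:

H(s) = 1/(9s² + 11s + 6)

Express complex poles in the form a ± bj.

Discriminant = 11² - 4×9×6 = 121 - 216 = -95 < 0, so the poles are a complex conjugate pair s = (-11 ± j√95)/(2×9). Real part = -11/(2×9) = -11/18 ≈ -0.6111; imaginary part = ±√95/(2×9) ≈ 0.5415. Poles: s = -0.6111 ± 0.5415j.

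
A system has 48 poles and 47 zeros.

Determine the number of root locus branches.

Root locus has n branches where n = number of poles = 48.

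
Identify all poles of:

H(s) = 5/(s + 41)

Pole is where denominator = 0: s + 41 = 0, so s = -41.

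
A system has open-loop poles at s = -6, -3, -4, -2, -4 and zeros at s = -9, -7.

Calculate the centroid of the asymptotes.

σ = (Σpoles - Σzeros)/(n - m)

σ = (Σpoles - Σzeros)/(n - m) = (-19 - (-16))/(5 - 2) = -3/3 = -1.0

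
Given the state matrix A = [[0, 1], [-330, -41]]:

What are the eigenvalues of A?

det(A - λI) = λ² - (-41)λ + 330 = (λ - (-30))(λ - (-11)). Eigenvalues: -30, -11.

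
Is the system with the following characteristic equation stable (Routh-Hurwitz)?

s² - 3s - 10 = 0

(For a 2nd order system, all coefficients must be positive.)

Coefficients: 1, -3, -10. b=-3, c=-10 not positive, so system is unstable.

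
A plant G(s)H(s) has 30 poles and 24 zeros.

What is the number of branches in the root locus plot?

Root locus has n branches where n = number of poles = 30.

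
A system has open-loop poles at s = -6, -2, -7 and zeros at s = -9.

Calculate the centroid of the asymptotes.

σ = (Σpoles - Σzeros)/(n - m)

σ = (Σpoles - Σzeros)/(n - m) = (-15 - (-9))/(3 - 1) = -6/2 = -3.0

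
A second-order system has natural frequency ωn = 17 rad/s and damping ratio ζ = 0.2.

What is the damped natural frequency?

ωd = ωn√(1 - ζ²) = 17√(1 - 0.2²) = 16.66 rad/s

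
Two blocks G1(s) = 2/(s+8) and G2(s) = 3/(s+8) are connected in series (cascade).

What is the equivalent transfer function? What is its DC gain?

Series: multiply transfer functions. G_eq = 2/(s+8) × 3/(s+8) = 6/((s+8)(s+8)). DC gain = 6/(8×8) = 0.09375.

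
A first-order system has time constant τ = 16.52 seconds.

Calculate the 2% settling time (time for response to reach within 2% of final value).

For first-order system, 2% settling time ≈ 4τ = 4 × 16.52 = 66.08 s.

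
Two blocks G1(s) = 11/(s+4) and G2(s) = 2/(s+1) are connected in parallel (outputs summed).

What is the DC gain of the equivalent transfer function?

Parallel: G_eq = G1 + G2. DC gain = G1(0) + G2(0) = 11/4 + 2/1 = 2.75 + 2 = 4.75.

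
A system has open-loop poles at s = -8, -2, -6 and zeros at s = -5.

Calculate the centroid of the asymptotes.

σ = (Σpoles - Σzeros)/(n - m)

σ = (Σpoles - Σzeros)/(n - m) = (-16 - (-5))/(3 - 1) = -11/2 = -5.5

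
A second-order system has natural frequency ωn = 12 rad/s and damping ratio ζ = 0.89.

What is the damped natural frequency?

ωd = ωn√(1 - ζ²) = 12√(1 - 0.89²) = 5.47 rad/s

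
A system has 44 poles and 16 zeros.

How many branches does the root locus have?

Root locus has n branches where n = number of poles = 44.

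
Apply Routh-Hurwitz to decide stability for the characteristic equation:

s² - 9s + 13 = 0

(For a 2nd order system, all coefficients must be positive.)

Coefficients: 1, -9, 13. b=-9 not positive, so system is unstable.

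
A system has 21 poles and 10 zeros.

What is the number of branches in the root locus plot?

Root locus has n branches where n = number of poles = 21.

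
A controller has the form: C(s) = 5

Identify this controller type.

This is a Proportional (P) controller.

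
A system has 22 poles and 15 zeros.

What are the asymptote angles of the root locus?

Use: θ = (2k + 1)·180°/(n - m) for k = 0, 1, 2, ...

n - m = 22 - 15 = 7. Angles: θk = (2k + 1)·180°/7 = 25.71°, 77.14°, 128.57°, 180°, 231.43°, 282.86°, 334.29°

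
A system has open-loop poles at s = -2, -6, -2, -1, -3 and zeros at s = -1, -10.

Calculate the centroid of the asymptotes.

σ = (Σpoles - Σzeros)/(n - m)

σ = (Σpoles - Σzeros)/(n - m) = (-14 - (-11))/(5 - 2) = -3/3 = -1.0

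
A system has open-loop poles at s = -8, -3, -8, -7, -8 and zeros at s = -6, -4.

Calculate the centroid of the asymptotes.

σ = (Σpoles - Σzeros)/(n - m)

σ = (Σpoles - Σzeros)/(n - m) = (-34 - (-10))/(5 - 2) = -24/3 = -8.0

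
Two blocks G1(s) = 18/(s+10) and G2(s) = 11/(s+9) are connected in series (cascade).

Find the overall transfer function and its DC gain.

Series: multiply transfer functions. G_eq = 18/(s+10) × 11/(s+9) = 198/((s+10)(s+9)). DC gain = 198/(10×9) = 2.2.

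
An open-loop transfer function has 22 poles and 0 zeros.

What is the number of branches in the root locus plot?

Root locus has n branches where n = number of poles = 22.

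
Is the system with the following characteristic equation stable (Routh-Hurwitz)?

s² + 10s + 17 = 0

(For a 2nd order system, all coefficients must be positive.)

Coefficients: 1, 10, 17. All positive, so system is stable.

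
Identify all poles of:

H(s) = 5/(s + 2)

Pole is where denominator = 0: s + 2 = 0, so s = -2.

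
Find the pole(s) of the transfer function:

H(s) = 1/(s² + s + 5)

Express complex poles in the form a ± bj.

Discriminant = 1² - 4×1×5 = 1 - 20 = -19 < 0, so the poles are a complex conjugate pair s = (-1 ± j√19)/(2×1). Real part = -1/(2×1) = -1/2 = -0.5; imaginary part = ±√19/(2×1) ≈ 2.1794. Poles: s = -0.5 ± 2.1794j.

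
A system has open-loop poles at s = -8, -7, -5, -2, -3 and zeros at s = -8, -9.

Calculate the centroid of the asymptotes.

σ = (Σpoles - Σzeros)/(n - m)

σ = (Σpoles - Σzeros)/(n - m) = (-25 - (-17))/(5 - 2) = -8/3 = -2.67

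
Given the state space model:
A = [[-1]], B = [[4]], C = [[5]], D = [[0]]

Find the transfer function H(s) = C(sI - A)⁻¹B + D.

(sI - A)⁻¹ = 1/(s + 1). H(s) = 5 × 4/(s + 1) + 0 = 20/(s + 1).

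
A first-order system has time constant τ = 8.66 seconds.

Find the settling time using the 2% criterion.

For first-order system, 2% settling time ≈ 4τ = 4 × 8.66 = 34.64 s.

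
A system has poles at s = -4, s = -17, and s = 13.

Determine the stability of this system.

Pole(s) at s = 13 are not in the left half-plane. System is unstable.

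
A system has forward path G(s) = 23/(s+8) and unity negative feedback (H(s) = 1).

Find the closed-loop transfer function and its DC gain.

T(s) = G/(1+GH) = [23/(s+8)] / [1 + 23/(s+8)] = 23/(s+8+23) = 23/(s+31). DC gain = 23/31 = 0.7419.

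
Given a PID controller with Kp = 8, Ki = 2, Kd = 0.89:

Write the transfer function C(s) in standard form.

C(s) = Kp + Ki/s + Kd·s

Substituting values: C(s) = 8 + 2/s + 0.89s = (0.89s² + 8s + 2)/s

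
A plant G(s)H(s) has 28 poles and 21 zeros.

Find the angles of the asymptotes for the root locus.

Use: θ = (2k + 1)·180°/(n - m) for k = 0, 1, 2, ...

n - m = 28 - 21 = 7. Angles: θk = (2k + 1)·180°/7 = 25.71°, 77.14°, 128.57°, 180°, 231.43°, 282.86°, 334.29°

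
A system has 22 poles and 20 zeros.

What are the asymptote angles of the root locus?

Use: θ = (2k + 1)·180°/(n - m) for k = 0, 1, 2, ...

n - m = 22 - 20 = 2. Angles: θk = (2k + 1)·180°/2 = 90°, 270°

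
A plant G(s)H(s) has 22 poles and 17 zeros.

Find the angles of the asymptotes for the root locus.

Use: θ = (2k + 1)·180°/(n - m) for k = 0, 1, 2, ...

n - m = 22 - 17 = 5. Angles: θk = (2k + 1)·180°/5 = 36°, 108°, 180°, 252°, 324°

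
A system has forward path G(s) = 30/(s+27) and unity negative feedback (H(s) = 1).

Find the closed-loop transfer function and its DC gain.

T(s) = G/(1+GH) = [30/(s+27)] / [1 + 30/(s+27)] = 30/(s+27+30) = 30/(s+57). DC gain = 30/57 = 0.5263.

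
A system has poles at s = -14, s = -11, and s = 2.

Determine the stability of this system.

Pole(s) at s = 2 are not in the left half-plane. System is unstable.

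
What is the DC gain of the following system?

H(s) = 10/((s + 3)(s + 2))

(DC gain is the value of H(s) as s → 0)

DC gain = H(0) = 10/(3 × 2) = 10/6 = 1.6667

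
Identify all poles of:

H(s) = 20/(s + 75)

Pole is where denominator = 0: s + 75 = 0, so s = -75.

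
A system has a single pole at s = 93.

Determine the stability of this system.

Pole at s = 93 is in the right half-plane. Unstable.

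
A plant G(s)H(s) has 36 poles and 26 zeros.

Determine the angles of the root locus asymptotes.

n - m = 36 - 26 = 10. Angles: θk = (2k + 1)·180°/10 = 18°, 54°, 90°, 126°, 162°, 198°, 234°, 270°, 306°, 342°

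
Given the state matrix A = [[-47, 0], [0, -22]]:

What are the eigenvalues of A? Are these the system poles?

For diagonal matrix, eigenvalues are diagonal entries: λ₁ = -47, λ₂ = -22. Eigenvalues of A = system poles.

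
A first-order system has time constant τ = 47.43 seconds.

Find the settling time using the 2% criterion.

For first-order system, 2% settling time ≈ 4τ = 4 × 47.43 = 189.72 s.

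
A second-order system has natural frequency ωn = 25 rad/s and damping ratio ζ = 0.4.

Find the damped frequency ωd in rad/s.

ωd = ωn√(1 - ζ²) = 25√(1 - 0.4²) = 22.91 rad/s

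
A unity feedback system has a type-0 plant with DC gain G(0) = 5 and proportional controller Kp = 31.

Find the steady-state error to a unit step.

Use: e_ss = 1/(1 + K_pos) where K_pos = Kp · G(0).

K_pos = Kp · G(0) = 31 × 5 = 155. e_ss = 1/(1 + 155) = 0.0064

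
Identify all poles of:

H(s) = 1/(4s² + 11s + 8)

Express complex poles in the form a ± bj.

Discriminant = 11² - 4×4×8 = 121 - 128 = -7 < 0, so the poles are a complex conjugate pair s = (-11 ± j√7)/(2×4). Real part = -11/(2×4) = -11/8 = -1.375; imaginary part = ±√7/(2×4) ≈ 0.3307. Poles: s = -1.375 ± 0.3307j.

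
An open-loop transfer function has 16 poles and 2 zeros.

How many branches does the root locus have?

Root locus has n branches where n = number of poles = 16.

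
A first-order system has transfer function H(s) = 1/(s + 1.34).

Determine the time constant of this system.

For H(s) = 1/(s + 1/τ), the pole is at -1/τ = -1.34, so τ = 1/1.34 = 0.7463 s.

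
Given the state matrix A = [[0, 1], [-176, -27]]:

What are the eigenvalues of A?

det(A - λI) = λ² - (-27)λ + 176 = (λ - (-16))(λ - (-11)). Eigenvalues: -16, -11.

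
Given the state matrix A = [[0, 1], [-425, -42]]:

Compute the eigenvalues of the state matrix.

det(A - λI) = λ² - (-42)λ + 425 = (λ - (-25))(λ - (-17)). Eigenvalues: -25, -17.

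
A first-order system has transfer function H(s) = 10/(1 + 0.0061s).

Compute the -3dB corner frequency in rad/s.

Corner frequency = 1/τ = 1/0.0061 = 163.934 rad/s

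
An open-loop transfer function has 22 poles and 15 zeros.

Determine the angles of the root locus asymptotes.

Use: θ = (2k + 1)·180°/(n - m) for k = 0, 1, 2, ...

n - m = 22 - 15 = 7. Angles: θk = (2k + 1)·180°/7 = 25.71°, 77.14°, 128.57°, 180°, 231.43°, 282.86°, 334.29°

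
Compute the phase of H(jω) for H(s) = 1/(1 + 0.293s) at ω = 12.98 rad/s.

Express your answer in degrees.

Phase = -arctan(ωτ) = -arctan(12.98 × 0.293) = -75.3°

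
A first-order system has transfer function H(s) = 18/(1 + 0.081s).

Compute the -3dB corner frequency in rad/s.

Corner frequency = 1/τ = 1/0.081 = 12.346 rad/s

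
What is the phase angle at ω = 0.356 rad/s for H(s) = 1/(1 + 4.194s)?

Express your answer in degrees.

Phase = -arctan(ωτ) = -arctan(0.356 × 4.194) = -56.2°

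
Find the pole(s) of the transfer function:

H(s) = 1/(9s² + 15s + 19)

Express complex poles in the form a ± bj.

Discriminant = 15² - 4×9×19 = 225 - 684 = -459 < 0, so the poles are a complex conjugate pair s = (-15 ± j√459)/(2×9). Real part = -15/(2×9) = -15/18 ≈ -0.8333; imaginary part = ±√459/(2×9) ≈ 1.1902. Poles: s = -0.8333 ± 1.1902j.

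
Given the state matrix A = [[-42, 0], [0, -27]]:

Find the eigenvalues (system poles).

For diagonal matrix, eigenvalues are diagonal entries: λ₁ = -42, λ₂ = -27.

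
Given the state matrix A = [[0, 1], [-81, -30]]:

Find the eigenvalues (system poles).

det(A - λI) = λ² - (-30)λ + 81 = (λ - (-3))(λ - (-27)). Eigenvalues: -3, -27.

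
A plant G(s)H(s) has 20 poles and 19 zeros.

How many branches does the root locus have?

Root locus has n branches where n = number of poles = 20.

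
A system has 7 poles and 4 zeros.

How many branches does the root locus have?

Root locus has n branches where n = number of poles = 7.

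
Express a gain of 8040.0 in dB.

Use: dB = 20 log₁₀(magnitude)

dB = 20 log₁₀(8040.0) = 78.1 dB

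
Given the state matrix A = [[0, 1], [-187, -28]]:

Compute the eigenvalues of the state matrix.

det(A - λI) = λ² - (-28)λ + 187 = (λ - (-11))(λ - (-17)). Eigenvalues: -11, -17.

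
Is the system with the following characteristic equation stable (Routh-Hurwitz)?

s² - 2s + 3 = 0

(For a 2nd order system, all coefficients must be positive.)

Coefficients: 1, -2, 3. b=-2 not positive, so system is unstable.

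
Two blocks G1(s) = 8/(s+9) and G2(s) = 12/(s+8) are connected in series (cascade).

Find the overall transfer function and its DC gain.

Series: multiply transfer functions. G_eq = 8/(s+9) × 12/(s+8) = 96/((s+9)(s+8)). DC gain = 96/(9×8) = 1.3333.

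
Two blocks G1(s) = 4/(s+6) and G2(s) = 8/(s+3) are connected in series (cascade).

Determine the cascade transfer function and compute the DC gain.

Series: multiply transfer functions. G_eq = 4/(s+6) × 8/(s+3) = 32/((s+6)(s+3)). DC gain = 32/(6×3) = 1.7778.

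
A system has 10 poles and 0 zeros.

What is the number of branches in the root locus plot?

Root locus has n branches where n = number of poles = 10.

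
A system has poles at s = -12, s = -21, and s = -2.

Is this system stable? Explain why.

All poles are in the left half-plane. System is stable.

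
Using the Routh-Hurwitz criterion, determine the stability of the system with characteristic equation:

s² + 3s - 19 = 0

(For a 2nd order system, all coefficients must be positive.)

Coefficients: 1, 3, -19. c=-19 not positive, so system is unstable.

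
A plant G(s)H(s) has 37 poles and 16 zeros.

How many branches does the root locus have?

Root locus has n branches where n = number of poles = 37.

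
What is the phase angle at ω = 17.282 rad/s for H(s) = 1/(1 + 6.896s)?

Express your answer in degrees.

Phase = -arctan(ωτ) = -arctan(17.282 × 6.896) = -89.5°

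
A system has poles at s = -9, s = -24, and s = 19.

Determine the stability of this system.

Pole(s) at s = 19 are not in the left half-plane. System is unstable.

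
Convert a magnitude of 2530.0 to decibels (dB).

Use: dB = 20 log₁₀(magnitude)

dB = 20 log₁₀(2530.0) = 68.1 dB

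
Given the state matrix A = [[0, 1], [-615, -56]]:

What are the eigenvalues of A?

det(A - λI) = λ² - (-56)λ + 615 = (λ - (-15))(λ - (-41)). Eigenvalues: -15, -41.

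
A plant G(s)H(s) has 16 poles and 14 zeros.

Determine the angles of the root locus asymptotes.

n - m = 16 - 14 = 2. Angles: θk = (2k + 1)·180°/2 = 90°, 270°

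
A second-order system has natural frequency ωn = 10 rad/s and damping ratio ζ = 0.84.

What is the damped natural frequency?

ωd = ωn√(1 - ζ²) = 10√(1 - 0.84²) = 5.43 rad/s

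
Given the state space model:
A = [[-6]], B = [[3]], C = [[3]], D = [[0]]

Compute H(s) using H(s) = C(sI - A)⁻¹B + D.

(sI - A)⁻¹ = 1/(s + 6). H(s) = 3 × 3/(s + 6) + 0 = 9/(s + 6).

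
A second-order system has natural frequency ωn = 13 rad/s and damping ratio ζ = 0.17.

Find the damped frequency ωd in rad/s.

ωd = ωn√(1 - ζ²) = 13√(1 - 0.17²) = 12.81 rad/s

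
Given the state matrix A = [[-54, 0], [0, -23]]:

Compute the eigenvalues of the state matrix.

For diagonal matrix, eigenvalues are diagonal entries: λ₁ = -54, λ₂ = -23.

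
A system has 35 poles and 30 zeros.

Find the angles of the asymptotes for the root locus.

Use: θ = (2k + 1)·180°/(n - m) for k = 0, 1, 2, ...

n - m = 35 - 30 = 5. Angles: θk = (2k + 1)·180°/5 = 36°, 108°, 180°, 252°, 324°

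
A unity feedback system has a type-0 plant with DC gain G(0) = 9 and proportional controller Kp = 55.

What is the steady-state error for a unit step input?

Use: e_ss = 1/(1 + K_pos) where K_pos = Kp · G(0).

K_pos = Kp · G(0) = 55 × 9 = 495. e_ss = 1/(1 + 495) = 0.0020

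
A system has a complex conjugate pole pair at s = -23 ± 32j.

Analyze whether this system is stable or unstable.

Real part of poles is -23 (< 0, left half-plane). Stable.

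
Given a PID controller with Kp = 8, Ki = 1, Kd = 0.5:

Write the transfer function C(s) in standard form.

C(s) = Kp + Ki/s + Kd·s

Substituting values: C(s) = 8 + 1/s + 0.5s = (0.5s² + 8s + 1)/s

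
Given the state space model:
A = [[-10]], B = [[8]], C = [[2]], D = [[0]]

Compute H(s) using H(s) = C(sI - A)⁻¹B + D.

(sI - A)⁻¹ = 1/(s + 10). H(s) = 2 × 8/(s + 10) + 0 = 16/(s + 10).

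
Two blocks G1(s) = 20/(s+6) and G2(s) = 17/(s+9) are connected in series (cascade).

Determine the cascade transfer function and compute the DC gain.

Series: multiply transfer functions. G_eq = 20/(s+6) × 17/(s+9) = 340/((s+6)(s+9)). DC gain = 340/(6×9) = 6.2963.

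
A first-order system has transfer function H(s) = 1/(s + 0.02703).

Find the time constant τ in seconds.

For H(s) = 1/(s + 1/τ), the pole is at -1/τ = -0.02703, so τ = 1/0.02703 = 37 s.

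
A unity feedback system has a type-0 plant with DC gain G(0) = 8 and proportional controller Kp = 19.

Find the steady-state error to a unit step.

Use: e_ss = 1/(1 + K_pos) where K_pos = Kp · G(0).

K_pos = Kp · G(0) = 19 × 8 = 152. e_ss = 1/(1 + 152) = 0.0065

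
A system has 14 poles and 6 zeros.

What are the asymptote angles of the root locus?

n - m = 14 - 6 = 8. Angles: θk = (2k + 1)·180°/8 = 22.5°, 67.5°, 112.5°, 157.5°, 202.5°, 247.5°, 292.5°, 337.5°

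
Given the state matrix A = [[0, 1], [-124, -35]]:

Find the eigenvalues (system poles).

det(A - λI) = λ² - (-35)λ + 124 = (λ - (-4))(λ - (-31)). Eigenvalues: -4, -31.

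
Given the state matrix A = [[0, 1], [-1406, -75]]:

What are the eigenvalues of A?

det(A - λI) = λ² - (-75)λ + 1406 = (λ - (-38))(λ - (-37)). Eigenvalues: -38, -37.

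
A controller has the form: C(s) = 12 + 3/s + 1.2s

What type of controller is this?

This is a Proportional-Integral-Derivative (PID) controller.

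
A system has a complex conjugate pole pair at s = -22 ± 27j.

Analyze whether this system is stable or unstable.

Real part of poles is -22 (< 0, left half-plane). Stable.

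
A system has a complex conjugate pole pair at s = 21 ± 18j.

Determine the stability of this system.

Real part of poles is 21 (> 0, right half-plane). Unstable.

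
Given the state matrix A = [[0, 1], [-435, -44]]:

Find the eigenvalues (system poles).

det(A - λI) = λ² - (-44)λ + 435 = (λ - (-29))(λ - (-15)). Eigenvalues: -29, -15.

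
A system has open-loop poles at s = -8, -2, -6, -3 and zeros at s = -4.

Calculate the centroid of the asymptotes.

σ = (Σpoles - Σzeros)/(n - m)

σ = (Σpoles - Σzeros)/(n - m) = (-19 - (-4))/(4 - 1) = -15/3 = -5.0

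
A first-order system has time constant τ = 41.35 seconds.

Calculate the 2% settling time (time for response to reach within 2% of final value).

For first-order system, 2% settling time ≈ 4τ = 4 × 41.35 = 165.4 s.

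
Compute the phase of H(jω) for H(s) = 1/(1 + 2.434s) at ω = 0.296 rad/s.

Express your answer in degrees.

Phase = -arctan(ωτ) = -arctan(0.296 × 2.434) = -35.8°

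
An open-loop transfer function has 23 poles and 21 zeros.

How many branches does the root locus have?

Root locus has n branches where n = number of poles = 23.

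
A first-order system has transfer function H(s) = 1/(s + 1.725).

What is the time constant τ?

For H(s) = 1/(s + 1/τ), the pole is at -1/τ = -1.725, so τ = 1/1.725 = 0.5797 s.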